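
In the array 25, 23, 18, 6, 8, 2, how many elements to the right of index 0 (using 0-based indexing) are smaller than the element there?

5

The element at index 0 is 25.
Elements after it: 23, 18, 6, 8, 2
Those smaller than 25: 23, 18, 6, 8, 2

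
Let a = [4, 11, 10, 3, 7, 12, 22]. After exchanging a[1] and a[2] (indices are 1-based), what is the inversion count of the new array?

Positions 1 and 2 hold 4 and 11; after swapping, the array is [11, 4, 10, 3, 7, 12, 22].
Element-by-element contributions:
11 → 4, 10, 3, 7 → 4
4 → 3 → 1
10 → 3, 7 → 2
3 → none → 0
7 → none → 0
12 → none → 0
22 → none → 0
Sum: 4 + 1 + 2 + 0 + 0 + 0 + 0 = 7

7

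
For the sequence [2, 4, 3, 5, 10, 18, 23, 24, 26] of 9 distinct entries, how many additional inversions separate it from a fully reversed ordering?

Maximum inversions for 9 distinct elements is C(9, 2) = 9·8/2 = 36.
Current inversions — for each element, count later smaller elements:
2: 0
4: 1
3: 0
5: 0
10: 0
18: 0
23: 0
24: 0
26: 0
Current total: 0 + 1 + 0 + 0 + 0 + 0 + 0 + 0 + 0 = 1
Shortfall: 36 − 1 = 35

35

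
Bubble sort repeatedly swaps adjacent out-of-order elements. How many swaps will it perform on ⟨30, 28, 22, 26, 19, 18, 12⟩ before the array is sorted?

20 adjacent swaps

Minimum adjacent swaps = number of inversions (each swap of adjacent out-of-order elements removes one inversion and no swap can remove more).
Count inversions — for each element, later elements that are smaller:
30: 28, 22, 26, 19, 18, 12 → 6
28: 22, 26, 19, 18, 12 → 5
22: 19, 18, 12 → 3
26: 19, 18, 12 → 3
19: 18, 12 → 2
18: 12 → 1
12: none → 0
Total inversions: 6 + 5 + 3 + 3 + 2 + 1 + 0 = 20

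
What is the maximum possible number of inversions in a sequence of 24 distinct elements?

The maximum occurs when the array is in strictly decreasing order: every one of the C(24, 2) pairs is inverted.
C(24, 2) = 24·23/2 = 276

Inversions: 276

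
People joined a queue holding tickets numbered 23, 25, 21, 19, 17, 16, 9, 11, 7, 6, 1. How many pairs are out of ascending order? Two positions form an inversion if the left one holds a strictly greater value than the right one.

53 inversions

Sweep left to right; for each value list the smaller values that follow it:
23 → 21, 19, 17, 16, 9, 11, 7, 6, 1 → 9
25 → 21, 19, 17, 16, 9, 11, 7, 6, 1 → 9
21 → 19, 17, 16, 9, 11, 7, 6, 1 → 8
19 → 17, 16, 9, 11, 7, 6, 1 → 7
17 → 16, 9, 11, 7, 6, 1 → 6
16 → 9, 11, 7, 6, 1 → 5
9 → 7, 6, 1 → 3
11 → 7, 6, 1 → 3
7 → 6, 1 → 2
6 → 1 → 1
1 → none → 0
Sum: 9 + 9 + 8 + 7 + 6 + 5 + 3 + 3 + 2 + 1 + 0 = 53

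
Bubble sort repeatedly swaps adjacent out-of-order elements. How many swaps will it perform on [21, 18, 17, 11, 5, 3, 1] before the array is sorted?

There are 21 adjacent swaps.

Minimum adjacent swaps = number of inversions (each swap of adjacent out-of-order elements removes one inversion and no swap can remove more).
Count inversions — for each element, later elements that are smaller:
21: 18, 17, 11, 5, 3, 1 → 6
18: 17, 11, 5, 3, 1 → 5
17: 11, 5, 3, 1 → 4
11: 5, 3, 1 → 3
5: 3, 1 → 2
3: 1 → 1
1: none → 0
Total inversions: 6 + 5 + 4 + 3 + 2 + 1 + 0 = 21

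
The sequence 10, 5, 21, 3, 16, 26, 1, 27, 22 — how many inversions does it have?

Element-by-element contributions:
10 → 5, 3, 1 → 3
5 → 3, 1 → 2
21 → 3, 16, 1 → 3
3 → 1 → 1
16 → 1 → 1
26 → 1, 22 → 2
1 → none → 0
27 → 22 → 1
22 → none → 0
Sum: 3 + 2 + 3 + 1 + 1 + 2 + 0 + 1 + 0 = 13

13 inversions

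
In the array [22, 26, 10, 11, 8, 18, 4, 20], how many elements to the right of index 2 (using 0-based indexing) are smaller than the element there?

The element at index 2 is 10.
Elements after it: 11, 8, 18, 4, 20
Those smaller than 10: 8, 4

2 such elements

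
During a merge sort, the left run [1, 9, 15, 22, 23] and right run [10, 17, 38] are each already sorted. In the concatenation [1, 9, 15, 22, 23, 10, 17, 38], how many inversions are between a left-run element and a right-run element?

Take each right-half value and tally the left-half values above it:
r = 10: 15, 22, 23 → 3
r = 17: 22, 23 → 2
r = 38: none → 0
Cross-inversions: 3 + 2 + 0 = 5

5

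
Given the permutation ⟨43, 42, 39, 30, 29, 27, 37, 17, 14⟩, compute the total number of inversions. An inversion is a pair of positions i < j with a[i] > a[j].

33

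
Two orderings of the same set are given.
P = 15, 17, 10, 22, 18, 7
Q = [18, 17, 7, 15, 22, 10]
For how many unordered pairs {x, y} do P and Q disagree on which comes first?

Assign each item its position (1..6) in the first ordering, then rewrite the second ordering as that position sequence:
positions: 15→1, 17→2, 10→3, 22→4, 18→5, 7→6
second ordering as positions: [5, 2, 6, 1, 4, 3]
Discordant pairs = inversions in this position sequence.
5: 2, 1, 4, 3 → 4
2: 1 → 1
6: 1, 4, 3 → 3
1: 0
4: 3 → 1
3: 0
Total: 4 + 1 + 3 + 0 + 1 + 0 = 9

9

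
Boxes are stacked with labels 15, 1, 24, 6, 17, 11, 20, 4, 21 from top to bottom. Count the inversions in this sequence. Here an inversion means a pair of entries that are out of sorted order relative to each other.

Element-by-element contributions:
15 → 1, 6, 11, 4 → 4
1 → none → 0
24 → 6, 17, 11, 20, 4, 21 → 6
6 → 4 → 1
17 → 11, 4 → 2
11 → 4 → 1
20 → 4 → 1
4 → none → 0
21 → none → 0
Sum: 4 + 0 + 6 + 1 + 2 + 1 + 1 + 0 + 0 = 15

15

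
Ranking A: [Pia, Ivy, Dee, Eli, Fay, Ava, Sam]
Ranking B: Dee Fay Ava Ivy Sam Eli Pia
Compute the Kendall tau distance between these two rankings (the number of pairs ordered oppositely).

12

Assign each item its position (1..7) in the first ordering, then rewrite the second ordering as that position sequence:
positions: Pia→1, Ivy→2, Dee→3, Eli→4, Fay→5, Ava→6, Sam→7
second ordering as positions: [3, 5, 6, 2, 7, 4, 1]
Discordant pairs = inversions in this position sequence.
3: 2, 1 → 2
5: 2, 4, 1 → 3
6: 2, 4, 1 → 3
2: 1 → 1
7: 4, 1 → 2
4: 1 → 1
1: 0
Total: 2 + 3 + 3 + 1 + 2 + 1 + 0 = 12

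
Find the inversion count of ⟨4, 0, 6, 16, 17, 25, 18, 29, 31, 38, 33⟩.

3 inversions

Element-by-element contributions:
4: 1
0: 0
6: 0
16: 0
17: 0
25: 1
18: 0
29: 0
31: 0
38: 1
33: 0
Sum: 1 + 0 + 0 + 0 + 0 + 1 + 0 + 0 + 0 + 1 + 0 = 3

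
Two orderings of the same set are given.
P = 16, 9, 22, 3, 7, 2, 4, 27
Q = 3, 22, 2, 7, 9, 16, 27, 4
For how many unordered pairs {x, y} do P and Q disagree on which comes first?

Assign each item its position (1..8) in the first ordering, then rewrite the second ordering as that position sequence:
positions: 16→1, 9→2, 22→3, 3→4, 7→5, 2→6, 4→7, 27→8
second ordering as positions: [4, 3, 6, 5, 2, 1, 8, 7]
Discordant pairs = inversions in this position sequence.
4: 3, 2, 1 → 3
3: 2, 1 → 2
6: 5, 2, 1 → 3
5: 2, 1 → 2
2: 1 → 1
1: 0
8: 7 → 1
7: 0
Total: 3 + 2 + 3 + 2 + 1 + 0 + 1 + 0 = 12

12 disagreeing pairs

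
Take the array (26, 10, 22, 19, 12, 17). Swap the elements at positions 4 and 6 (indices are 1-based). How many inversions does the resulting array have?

Positions 4 and 6 hold 19 and 17; after swapping, the array is [26, 10, 22, 17, 12, 19].
Count, for each position, how many later elements it exceeds:
26 → 10, 22, 17, 12, 19 → 5
10 → none → 0
22 → 17, 12, 19 → 3
17 → 12 → 1
12 → none → 0
19 → none → 0
Sum: 5 + 0 + 3 + 1 + 0 + 0 = 9

There are 9 inversions.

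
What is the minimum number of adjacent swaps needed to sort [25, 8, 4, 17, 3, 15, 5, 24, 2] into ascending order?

The minimum number of adjacent swaps to sort an array equals its inversion count, since every such swap removes exactly one inversion.
Count inversions — for each element, later elements that are smaller:
25: 8, 4, 17, 3, 15, 5, 24, 2 → 8
8: 4, 3, 5, 2 → 4
4: 3, 2 → 2
17: 3, 15, 5, 2 → 4
3: 2 → 1
15: 5, 2 → 2
5: 2 → 1
24: 2 → 1
2: none → 0
Total inversions: 8 + 4 + 2 + 4 + 1 + 2 + 1 + 1 + 0 = 23

23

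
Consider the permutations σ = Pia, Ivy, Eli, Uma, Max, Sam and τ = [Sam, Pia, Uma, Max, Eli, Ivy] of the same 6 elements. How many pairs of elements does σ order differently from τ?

10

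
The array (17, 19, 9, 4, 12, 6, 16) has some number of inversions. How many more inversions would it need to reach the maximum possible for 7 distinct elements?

8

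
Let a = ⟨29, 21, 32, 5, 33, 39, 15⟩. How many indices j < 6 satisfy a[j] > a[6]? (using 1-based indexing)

0

The element at index 6 is 39.
Elements before it: 29, 21, 32, 5, 33
None of them are larger than 39.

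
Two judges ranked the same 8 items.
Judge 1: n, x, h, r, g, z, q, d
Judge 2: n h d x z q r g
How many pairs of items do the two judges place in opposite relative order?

10

Assign each item its position (1..8) in the first ordering, then rewrite the second ordering as that position sequence:
positions: n→1, x→2, h→3, r→4, g→5, z→6, q→7, d→8
second ordering as positions: [1, 3, 8, 2, 6, 7, 4, 5]
Discordant pairs = inversions in this position sequence.
1: 0
3: 2 → 1
8: 2, 6, 7, 4, 5 → 5
2: 0
6: 4, 5 → 2
7: 4, 5 → 2
4: 0
5: 0
Total: 0 + 1 + 5 + 0 + 2 + 2 + 0 + 0 = 10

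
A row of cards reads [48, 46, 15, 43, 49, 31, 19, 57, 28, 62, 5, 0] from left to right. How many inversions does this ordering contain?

41 inversions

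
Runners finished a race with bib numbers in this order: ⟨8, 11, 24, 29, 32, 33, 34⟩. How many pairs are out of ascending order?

0

Out-of-order index pairs (1-indexed):
(none)
That's 0 pairs.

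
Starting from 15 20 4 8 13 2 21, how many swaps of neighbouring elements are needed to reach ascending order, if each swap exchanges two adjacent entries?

11

The minimum number of adjacent swaps to sort an array equals its inversion count, since every such swap removes exactly one inversion.
Count inversions — for each element, later elements that are smaller:
15: 4, 8, 13, 2 → 4
20: 4, 8, 13, 2 → 4
4: 2 → 1
8: 2 → 1
13: 2 → 1
2: none → 0
21: none → 0
Total inversions: 4 + 4 + 1 + 1 + 1 + 0 + 0 = 11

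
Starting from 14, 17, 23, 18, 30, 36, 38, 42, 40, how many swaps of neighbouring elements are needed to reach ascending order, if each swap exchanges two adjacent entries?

2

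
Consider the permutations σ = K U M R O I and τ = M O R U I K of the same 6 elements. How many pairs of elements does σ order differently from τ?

9

Assign each item its position (1..6) in the first ordering, then rewrite the second ordering as that position sequence:
positions: K→1, U→2, M→3, R→4, O→5, I→6
second ordering as positions: [3, 5, 4, 2, 6, 1]
Discordant pairs = inversions in this position sequence.
3: 2, 1 → 2
5: 4, 2, 1 → 3
4: 2, 1 → 2
2: 1 → 1
6: 1 → 1
1: 0
Total: 2 + 3 + 2 + 1 + 1 + 0 = 9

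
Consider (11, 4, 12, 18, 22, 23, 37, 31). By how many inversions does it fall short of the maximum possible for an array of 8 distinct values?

26

Maximum inversions for 8 distinct elements is C(8, 2) = 8·7/2 = 28.
Current inversions — for each element, count later smaller elements:
11: 1
4: 0
12: 0
18: 0
22: 0
23: 0
37: 1
31: 0
Current total: 1 + 0 + 0 + 0 + 0 + 0 + 1 + 0 = 2
Shortfall: 28 − 2 = 26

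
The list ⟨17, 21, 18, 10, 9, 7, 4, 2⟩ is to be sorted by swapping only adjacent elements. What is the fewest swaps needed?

Swaps: 26

Minimum adjacent swaps = number of inversions (each swap of adjacent out-of-order elements removes one inversion and no swap can remove more).
Count inversions — for each element, later elements that are smaller:
17: 10, 9, 7, 4, 2 → 5
21: 18, 10, 9, 7, 4, 2 → 6
18: 10, 9, 7, 4, 2 → 5
10: 9, 7, 4, 2 → 4
9: 7, 4, 2 → 3
7: 4, 2 → 2
4: 2 → 1
2: none → 0
Total inversions: 5 + 6 + 5 + 4 + 3 + 2 + 1 + 0 = 26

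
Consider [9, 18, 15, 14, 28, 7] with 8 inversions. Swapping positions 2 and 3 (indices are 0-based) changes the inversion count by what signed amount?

Positions 2 and 3 hold 15 and 14; after swapping, the array is [9, 18, 14, 15, 28, 7].
For each element, count later entries that are smaller:
9: 1
18: 3
14: 1
15: 1
28: 1
7: 0
Sum: 1 + 3 + 1 + 1 + 1 + 0 = 7
Change: 7 − 8 = -1

-1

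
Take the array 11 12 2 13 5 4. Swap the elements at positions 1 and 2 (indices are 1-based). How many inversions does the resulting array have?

Positions 1 and 2 hold 11 and 12; after swapping, the array is [12, 11, 2, 13, 5, 4].
Count, for each position, how many later elements it exceeds:
12 → 11, 2, 5, 4 → 4
11 → 2, 5, 4 → 3
2 → none → 0
13 → 5, 4 → 2
5 → 4 → 1
4 → none → 0
Sum: 4 + 3 + 0 + 2 + 1 + 0 = 10

10 inversions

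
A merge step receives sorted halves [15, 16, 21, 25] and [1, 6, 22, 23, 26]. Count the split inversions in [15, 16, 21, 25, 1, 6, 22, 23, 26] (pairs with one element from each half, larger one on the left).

10

Take each right-half value and tally the left-half values above it:
r = 1: 15, 16, 21, 25 → 4
r = 6: 15, 16, 21, 25 → 4
r = 22: 25 → 1
r = 23: 25 → 1
r = 26: none → 0
Cross-inversions: 4 + 4 + 1 + 1 + 0 = 10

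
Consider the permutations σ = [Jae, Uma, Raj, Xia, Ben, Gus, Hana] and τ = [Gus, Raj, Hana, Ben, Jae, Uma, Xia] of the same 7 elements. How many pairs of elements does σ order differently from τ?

14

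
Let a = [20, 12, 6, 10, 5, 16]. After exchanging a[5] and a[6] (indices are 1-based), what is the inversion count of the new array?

11

Positions 5 and 6 hold 5 and 16; after swapping, the array is [20, 12, 6, 10, 16, 5].
Element-by-element contributions:
20: 5
12: 3
6: 1
10: 1
16: 1
5: 0
Sum: 5 + 3 + 1 + 1 + 1 + 0 = 11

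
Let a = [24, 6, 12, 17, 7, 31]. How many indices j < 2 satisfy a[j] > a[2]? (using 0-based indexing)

The element at index 2 is 12.
Elements before it: 24, 6
Those larger than 12: 24

1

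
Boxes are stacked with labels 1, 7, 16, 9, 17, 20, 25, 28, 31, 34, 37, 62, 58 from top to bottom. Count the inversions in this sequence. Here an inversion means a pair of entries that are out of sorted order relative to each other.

Out-of-order pairs: 2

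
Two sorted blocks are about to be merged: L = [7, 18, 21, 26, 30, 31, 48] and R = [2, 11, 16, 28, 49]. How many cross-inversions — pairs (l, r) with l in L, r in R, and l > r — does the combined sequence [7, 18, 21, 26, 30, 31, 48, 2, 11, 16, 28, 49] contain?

Take each right-half value and tally the left-half values above it:
r = 2: 7, 18, 21, 26, 30, 31, 48 → 7
r = 11: 18, 21, 26, 30, 31, 48 → 6
r = 16: 18, 21, 26, 30, 31, 48 → 6
r = 28: 30, 31, 48 → 3
r = 49: none → 0
Cross-inversions: 7 + 6 + 6 + 3 + 0 = 22

22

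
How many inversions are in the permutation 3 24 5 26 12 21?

Out-of-order pairs: 5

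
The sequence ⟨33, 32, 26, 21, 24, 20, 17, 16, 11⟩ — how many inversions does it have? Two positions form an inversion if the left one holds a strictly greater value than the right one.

35 inversions

Element-by-element contributions:
33 → 32, 26, 21, 24, 20, 17, 16, 11 → 8
32 → 26, 21, 24, 20, 17, 16, 11 → 7
26 → 21, 24, 20, 17, 16, 11 → 6
21 → 20, 17, 16, 11 → 4
24 → 20, 17, 16, 11 → 4
20 → 17, 16, 11 → 3
17 → 16, 11 → 2
16 → 11 → 1
11 → none → 0
Sum: 8 + 7 + 6 + 4 + 4 + 3 + 2 + 1 + 0 = 35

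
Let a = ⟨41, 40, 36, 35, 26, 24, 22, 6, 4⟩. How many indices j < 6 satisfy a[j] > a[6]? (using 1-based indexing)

The element at index 6 is 24.
Elements before it: 41, 40, 36, 35, 26
Those larger than 24: 41, 40, 36, 35, 26

5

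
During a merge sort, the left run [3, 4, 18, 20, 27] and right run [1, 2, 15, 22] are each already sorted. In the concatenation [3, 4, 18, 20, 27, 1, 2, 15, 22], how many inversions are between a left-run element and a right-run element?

Take each right-half value and tally the left-half values above it:
r = 1: 3, 4, 18, 20, 27 → 5
r = 2: 3, 4, 18, 20, 27 → 5
r = 15: 18, 20, 27 → 3
r = 22: 27 → 1
Cross-inversions: 5 + 5 + 3 + 1 = 14

14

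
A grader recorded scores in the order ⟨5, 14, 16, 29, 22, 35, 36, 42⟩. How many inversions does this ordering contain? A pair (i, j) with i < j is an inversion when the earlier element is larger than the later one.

Out-of-order pairs: 1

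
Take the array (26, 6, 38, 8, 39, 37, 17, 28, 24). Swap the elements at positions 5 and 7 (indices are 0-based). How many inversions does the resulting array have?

Inversions: 16

Positions 5 and 7 hold 37 and 28; after swapping, the array is [26, 6, 38, 8, 39, 28, 17, 37, 24].
For each element, count later entries that are smaller:
26: 4
6: 0
38: 5
8: 0
39: 4
28: 2
17: 0
37: 1
24: 0
Sum: 4 + 0 + 5 + 0 + 4 + 2 + 0 + 1 + 0 = 16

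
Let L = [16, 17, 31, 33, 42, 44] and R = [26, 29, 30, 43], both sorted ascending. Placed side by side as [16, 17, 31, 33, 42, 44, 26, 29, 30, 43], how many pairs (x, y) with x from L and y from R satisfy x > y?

Split inversions: 13

Take each right-half value and tally the left-half values above it:
r = 26: 31, 33, 42, 44 → 4
r = 29: 31, 33, 42, 44 → 4
r = 30: 31, 33, 42, 44 → 4
r = 43: 44 → 1
Cross-inversions: 4 + 4 + 4 + 1 = 13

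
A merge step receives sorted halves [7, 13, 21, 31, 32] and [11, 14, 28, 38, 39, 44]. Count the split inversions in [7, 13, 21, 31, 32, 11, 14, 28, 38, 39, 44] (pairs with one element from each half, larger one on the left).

9 split inversions

Take each right-half value and tally the left-half values above it:
r = 11: 13, 21, 31, 32 → 4
r = 14: 21, 31, 32 → 3
r = 28: 31, 32 → 2
r = 38: none → 0
r = 39: none → 0
r = 44: none → 0
Cross-inversions: 4 + 3 + 2 + 0 + 0 + 0 = 9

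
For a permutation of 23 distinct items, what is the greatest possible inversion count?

Inversions: 253

The maximum occurs when the array is in strictly decreasing order: every one of the C(23, 2) pairs is inverted.
C(23, 2) = 23·22/2 = 253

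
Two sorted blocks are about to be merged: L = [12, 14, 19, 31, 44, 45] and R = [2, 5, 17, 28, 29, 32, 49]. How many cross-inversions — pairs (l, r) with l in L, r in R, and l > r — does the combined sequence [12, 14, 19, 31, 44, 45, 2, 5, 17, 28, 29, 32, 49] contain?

Count, for every r in R, how many entries of L exceed r:
r = 2: 12, 14, 19, 31, 44, 45 → 6
r = 5: 12, 14, 19, 31, 44, 45 → 6
r = 17: 19, 31, 44, 45 → 4
r = 28: 31, 44, 45 → 3
r = 29: 31, 44, 45 → 3
r = 32: 44, 45 → 2
r = 49: none → 0
Cross-inversions: 6 + 6 + 4 + 3 + 3 + 2 + 0 = 24

There are 24 split inversions.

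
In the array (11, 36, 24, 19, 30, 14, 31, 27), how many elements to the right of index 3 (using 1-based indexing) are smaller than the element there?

The element at index 3 is 24.
Elements after it: 19, 30, 14, 31, 27
Those smaller than 24: 19, 14

2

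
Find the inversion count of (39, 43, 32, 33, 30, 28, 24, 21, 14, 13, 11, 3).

Count, for each position, how many later elements it exceeds:
39: 10
43: 10
32: 8
33: 8
30: 7
28: 6
24: 5
21: 4
14: 3
13: 2
11: 1
3: 0
Sum: 10 + 10 + 8 + 8 + 7 + 6 + 5 + 4 + 3 + 2 + 1 + 0 = 64

64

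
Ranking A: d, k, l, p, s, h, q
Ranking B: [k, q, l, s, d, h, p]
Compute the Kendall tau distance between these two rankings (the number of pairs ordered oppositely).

Assign each item its position (1..7) in the first ordering, then rewrite the second ordering as that position sequence:
positions: d→1, k→2, l→3, p→4, s→5, h→6, q→7
second ordering as positions: [2, 7, 3, 5, 1, 6, 4]
Discordant pairs = inversions in this position sequence.
2: 1 → 1
7: 3, 5, 1, 6, 4 → 5
3: 1 → 1
5: 1, 4 → 2
1: 0
6: 4 → 1
4: 0
Total: 1 + 5 + 1 + 2 + 0 + 1 + 0 = 10

There are 10 discordant pairs.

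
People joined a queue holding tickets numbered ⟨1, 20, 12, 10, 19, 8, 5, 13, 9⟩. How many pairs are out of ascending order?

Count, for each position, how many later elements it exceeds:
1 → none → 0
20 → 12, 10, 19, 8, 5, 13, 9 → 7
12 → 10, 8, 5, 9 → 4
10 → 8, 5, 9 → 3
19 → 8, 5, 13, 9 → 4
8 → 5 → 1
5 → none → 0
13 → 9 → 1
9 → none → 0
Sum: 0 + 7 + 4 + 3 + 4 + 1 + 0 + 1 + 0 = 20

20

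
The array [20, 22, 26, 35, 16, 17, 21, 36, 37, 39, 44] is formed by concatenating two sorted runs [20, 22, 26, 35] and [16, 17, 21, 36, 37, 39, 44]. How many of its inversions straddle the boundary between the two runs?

Split inversions: 11

Count, for every r in R, how many entries of L exceed r:
r = 16: 20, 22, 26, 35 → 4
r = 17: 20, 22, 26, 35 → 4
r = 21: 22, 26, 35 → 3
r = 36: none → 0
r = 37: none → 0
r = 39: none → 0
r = 44: none → 0
Cross-inversions: 4 + 4 + 3 + 0 + 0 + 0 + 0 = 11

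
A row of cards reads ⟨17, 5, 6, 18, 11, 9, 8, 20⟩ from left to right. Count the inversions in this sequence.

There are 11 inversions.

For each element, count later entries that are smaller:
17: 5
5: 0
6: 0
18: 3
11: 2
9: 1
8: 0
20: 0
Sum: 5 + 0 + 0 + 3 + 2 + 1 + 0 + 0 = 11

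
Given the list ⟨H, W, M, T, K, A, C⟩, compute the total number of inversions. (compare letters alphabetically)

15 out-of-order pairs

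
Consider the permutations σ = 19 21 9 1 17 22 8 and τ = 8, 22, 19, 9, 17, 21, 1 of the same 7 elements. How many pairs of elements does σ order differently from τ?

Assign each item its position (1..7) in the first ordering, then rewrite the second ordering as that position sequence:
positions: 19→1, 21→2, 9→3, 1→4, 17→5, 22→6, 8→7
second ordering as positions: [7, 6, 1, 3, 5, 2, 4]
Discordant pairs = inversions in this position sequence.
7: 6, 1, 3, 5, 2, 4 → 6
6: 1, 3, 5, 2, 4 → 5
1: 0
3: 2 → 1
5: 2, 4 → 2
2: 0
4: 0
Total: 6 + 5 + 0 + 1 + 2 + 0 + 0 = 14

14 discordant pairs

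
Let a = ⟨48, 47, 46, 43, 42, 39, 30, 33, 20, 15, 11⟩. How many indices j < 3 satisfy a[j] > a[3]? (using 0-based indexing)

3

The element at index 3 is 43.
Elements before it: 48, 47, 46
Those larger than 43: 48, 47, 46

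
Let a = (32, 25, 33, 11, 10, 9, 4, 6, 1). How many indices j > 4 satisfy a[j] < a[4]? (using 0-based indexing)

4 such elements

The element at index 4 is 10.
Elements after it: 9, 4, 6, 1
Those smaller than 10: 9, 4, 6, 1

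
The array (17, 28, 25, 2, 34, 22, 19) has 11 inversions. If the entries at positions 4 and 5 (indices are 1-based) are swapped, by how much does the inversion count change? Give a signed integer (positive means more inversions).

+1

Positions 4 and 5 hold 2 and 34; after swapping, the array is [17, 28, 25, 34, 2, 22, 19].
Sweep left to right; for each value list the smaller values that follow it:
17: 1
28: 4
25: 3
34: 3
2: 0
22: 1
19: 0
Sum: 1 + 4 + 3 + 3 + 0 + 1 + 0 = 12
Change: 12 − 11 = +1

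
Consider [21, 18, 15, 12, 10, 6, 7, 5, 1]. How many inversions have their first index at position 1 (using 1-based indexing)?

The element at index 1 is 21.
Elements after it: 18, 15, 12, 10, 6, 7, 5, 1
Those smaller than 21: 18, 15, 12, 10, 6, 7, 5, 1

8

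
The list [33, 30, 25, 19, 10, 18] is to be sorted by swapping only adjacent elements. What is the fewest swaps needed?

14 adjacent swaps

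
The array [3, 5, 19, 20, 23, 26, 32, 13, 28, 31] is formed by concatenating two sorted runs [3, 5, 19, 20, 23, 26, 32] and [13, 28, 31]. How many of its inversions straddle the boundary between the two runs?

Count, for every r in R, how many entries of L exceed r:
r = 13: 19, 20, 23, 26, 32 → 5
r = 28: 32 → 1
r = 31: 32 → 1
Cross-inversions: 5 + 1 + 1 = 7

Split inversions: 7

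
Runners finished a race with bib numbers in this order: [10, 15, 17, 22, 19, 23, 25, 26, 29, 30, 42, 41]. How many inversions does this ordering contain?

2

Count, for each position, how many later elements it exceeds:
10: 0
15: 0
17: 0
22: 1
19: 0
23: 0
25: 0
26: 0
29: 0
30: 0
42: 1
41: 0
Sum: 0 + 0 + 0 + 1 + 0 + 0 + 0 + 0 + 0 + 0 + 1 + 0 = 2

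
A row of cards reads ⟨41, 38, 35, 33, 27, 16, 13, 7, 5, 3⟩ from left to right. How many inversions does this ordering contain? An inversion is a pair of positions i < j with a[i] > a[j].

45

Element-by-element contributions:
41 → 38, 35, 33, 27, 16, 13, 7, 5, 3 → 9
38 → 35, 33, 27, 16, 13, 7, 5, 3 → 8
35 → 33, 27, 16, 13, 7, 5, 3 → 7
33 → 27, 16, 13, 7, 5, 3 → 6
27 → 16, 13, 7, 5, 3 → 5
16 → 13, 7, 5, 3 → 4
13 → 7, 5, 3 → 3
7 → 5, 3 → 2
5 → 3 → 1
3 → none → 0
Sum: 9 + 8 + 7 + 6 + 5 + 4 + 3 + 2 + 1 + 0 = 45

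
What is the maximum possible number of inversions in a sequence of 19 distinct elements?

Inversions: 171

A reversed (strictly descending) arrangement makes every pair an inversion, giving C(19, 2) inversions.
C(19, 2) = 19·18/2 = 171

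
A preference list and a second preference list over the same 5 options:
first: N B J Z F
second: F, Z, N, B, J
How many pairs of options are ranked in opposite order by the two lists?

7

Assign each item its position (1..5) in the first ordering, then rewrite the second ordering as that position sequence:
positions: N→1, B→2, J→3, Z→4, F→5
second ordering as positions: [5, 4, 1, 2, 3]
Discordant pairs = inversions in this position sequence.
5: 4, 1, 2, 3 → 4
4: 1, 2, 3 → 3
1: 0
2: 0
3: 0
Total: 4 + 3 + 0 + 0 + 0 = 7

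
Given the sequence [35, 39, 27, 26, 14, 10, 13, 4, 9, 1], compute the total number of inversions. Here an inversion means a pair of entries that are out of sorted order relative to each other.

42 inversions

Count, for each position, how many later elements it exceeds:
35 → 27, 26, 14, 10, 13, 4, 9, 1 → 8
39 → 27, 26, 14, 10, 13, 4, 9, 1 → 8
27 → 26, 14, 10, 13, 4, 9, 1 → 7
26 → 14, 10, 13, 4, 9, 1 → 6
14 → 10, 13, 4, 9, 1 → 5
10 → 4, 9, 1 → 3
13 → 4, 9, 1 → 3
4 → 1 → 1
9 → 1 → 1
1 → none → 0
Sum: 8 + 8 + 7 + 6 + 5 + 3 + 3 + 1 + 1 + 0 = 42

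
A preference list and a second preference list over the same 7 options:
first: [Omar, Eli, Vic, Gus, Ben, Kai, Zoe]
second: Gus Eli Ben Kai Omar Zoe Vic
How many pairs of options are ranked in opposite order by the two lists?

Assign each item its position (1..7) in the first ordering, then rewrite the second ordering as that position sequence:
positions: Omar→1, Eli→2, Vic→3, Gus→4, Ben→5, Kai→6, Zoe→7
second ordering as positions: [4, 2, 5, 6, 1, 7, 3]
Discordant pairs = inversions in this position sequence.
4: 2, 1, 3 → 3
2: 1 → 1
5: 1, 3 → 2
6: 1, 3 → 2
1: 0
7: 3 → 1
3: 0
Total: 3 + 1 + 2 + 2 + 0 + 1 + 0 = 9

Pairs: 9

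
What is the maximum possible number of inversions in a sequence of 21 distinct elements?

A reversed (strictly descending) arrangement makes every pair an inversion, giving C(21, 2) inversions.
C(21, 2) = 21·20/2 = 210

There are 210 inversions.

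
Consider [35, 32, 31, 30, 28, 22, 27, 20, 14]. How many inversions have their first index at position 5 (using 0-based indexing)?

The element at index 5 is 22.
Elements after it: 27, 20, 14
Those smaller than 22: 20, 14

2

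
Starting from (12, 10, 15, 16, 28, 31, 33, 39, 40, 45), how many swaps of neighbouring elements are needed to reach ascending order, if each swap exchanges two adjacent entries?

Each adjacent swap fixes exactly one inversion, so the minimum swap count equals the number of inversions.
Count inversions — for each element, later elements that are smaller:
12: 10 → 1
10: none → 0
15: none → 0
16: none → 0
28: none → 0
31: none → 0
33: none → 0
39: none → 0
40: none → 0
45: none → 0
Total inversions: 1 + 0 + 0 + 0 + 0 + 0 + 0 + 0 + 0 + 0 = 1

1 swap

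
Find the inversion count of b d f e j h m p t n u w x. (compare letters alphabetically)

For each element, count later entries that are smaller:
b: 0
d: 0
f: 1
e: 0
j: 1
h: 0
m: 0
p: 1
t: 1
n: 0
u: 0
w: 0
x: 0
Sum: 0 + 0 + 1 + 0 + 1 + 0 + 0 + 1 + 1 + 0 + 0 + 0 + 0 = 4

4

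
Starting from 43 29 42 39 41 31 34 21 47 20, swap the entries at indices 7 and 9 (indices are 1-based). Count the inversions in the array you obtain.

31

Positions 7 and 9 hold 34 and 47; after swapping, the array is [43, 29, 42, 39, 41, 31, 47, 21, 34, 20].
Sweep left to right; for each value list the smaller values that follow it:
43 → 29, 42, 39, 41, 31, 21, 34, 20 → 8
29 → 21, 20 → 2
42 → 39, 41, 31, 21, 34, 20 → 6
39 → 31, 21, 34, 20 → 4
41 → 31, 21, 34, 20 → 4
31 → 21, 20 → 2
47 → 21, 34, 20 → 3
21 → 20 → 1
34 → 20 → 1
20 → none → 0
Sum: 8 + 2 + 6 + 4 + 4 + 2 + 3 + 1 + 1 + 0 = 31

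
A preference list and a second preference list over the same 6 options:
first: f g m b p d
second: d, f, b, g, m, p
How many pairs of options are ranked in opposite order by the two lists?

Assign each item its position (1..6) in the first ordering, then rewrite the second ordering as that position sequence:
positions: f→1, g→2, m→3, b→4, p→5, d→6
second ordering as positions: [6, 1, 4, 2, 3, 5]
Discordant pairs = inversions in this position sequence.
6: 1, 4, 2, 3, 5 → 5
1: 0
4: 2, 3 → 2
2: 0
3: 0
5: 0
Total: 5 + 0 + 2 + 0 + 0 + 0 = 7

7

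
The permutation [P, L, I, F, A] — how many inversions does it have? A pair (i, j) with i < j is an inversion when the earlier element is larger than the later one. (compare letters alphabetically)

10

Listing every pair i<j with a[i]>a[j] (using 1-based positions):
(1,2): P > L
(1,3): P > I
(1,4): P > F
(1,5): P > A
(2,3): L > I
(2,4): L > F
(2,5): L > A
(3,4): I > F
(3,5): I > A
(4,5): F > A
That's 10 pairs.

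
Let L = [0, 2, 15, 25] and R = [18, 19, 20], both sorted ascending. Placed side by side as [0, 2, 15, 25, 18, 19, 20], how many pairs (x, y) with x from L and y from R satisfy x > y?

Take each right-half value and tally the left-half values above it:
r = 18: 25 → 1
r = 19: 25 → 1
r = 20: 25 → 1
Cross-inversions: 1 + 1 + 1 = 3

3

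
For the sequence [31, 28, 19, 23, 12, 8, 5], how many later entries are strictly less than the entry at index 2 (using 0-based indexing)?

The element at index 2 is 19.
Elements after it: 23, 12, 8, 5
Those smaller than 19: 12, 8, 5

3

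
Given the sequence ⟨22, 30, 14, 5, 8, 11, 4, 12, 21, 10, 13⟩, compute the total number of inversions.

32

For each element, count later entries that are smaller:
22 → 14, 5, 8, 11, 4, 12, 21, 10, 13 → 9
30 → 14, 5, 8, 11, 4, 12, 21, 10, 13 → 9
14 → 5, 8, 11, 4, 12, 10, 13 → 7
5 → 4 → 1
8 → 4 → 1
11 → 4, 10 → 2
4 → none → 0
12 → 10 → 1
21 → 10, 13 → 2
10 → none → 0
13 → none → 0
Sum: 9 + 9 + 7 + 1 + 1 + 2 + 0 + 1 + 2 + 0 + 0 = 32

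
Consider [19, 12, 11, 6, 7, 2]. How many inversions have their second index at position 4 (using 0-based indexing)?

3 such elements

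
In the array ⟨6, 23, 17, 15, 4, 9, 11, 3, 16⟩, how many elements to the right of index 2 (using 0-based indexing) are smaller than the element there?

The element at index 2 is 17.
Elements after it: 15, 4, 9, 11, 3, 16
Those smaller than 17: 15, 4, 9, 11, 3, 16

6 such elements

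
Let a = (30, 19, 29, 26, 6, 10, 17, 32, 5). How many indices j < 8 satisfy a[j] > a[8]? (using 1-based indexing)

The element at index 8 is 32.
Elements before it: 30, 19, 29, 26, 6, 10, 17
None of them are larger than 32.

0 such elements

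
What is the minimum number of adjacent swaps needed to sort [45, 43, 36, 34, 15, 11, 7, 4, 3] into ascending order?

Minimum adjacent swaps = number of inversions (each swap of adjacent out-of-order elements removes one inversion and no swap can remove more).
Count inversions — for each element, later elements that are smaller:
45: 43, 36, 34, 15, 11, 7, 4, 3 → 8
43: 36, 34, 15, 11, 7, 4, 3 → 7
36: 34, 15, 11, 7, 4, 3 → 6
34: 15, 11, 7, 4, 3 → 5
15: 11, 7, 4, 3 → 4
11: 7, 4, 3 → 3
7: 4, 3 → 2
4: 3 → 1
3: none → 0
Total inversions: 8 + 7 + 6 + 5 + 4 + 3 + 2 + 1 + 0 = 36

Adjacent swaps: 36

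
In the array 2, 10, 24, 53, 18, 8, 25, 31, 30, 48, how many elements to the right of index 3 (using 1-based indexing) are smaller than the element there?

The element at index 3 is 24.
Elements after it: 53, 18, 8, 25, 31, 30, 48
Those smaller than 24: 18, 8

2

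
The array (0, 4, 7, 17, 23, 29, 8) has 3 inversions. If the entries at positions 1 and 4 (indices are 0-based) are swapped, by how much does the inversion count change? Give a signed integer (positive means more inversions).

Positions 1 and 4 hold 4 and 23; after swapping, the array is [0, 23, 7, 17, 4, 29, 8].
Element-by-element contributions:
0: 0
23: 4
7: 1
17: 2
4: 0
29: 1
8: 0
Sum: 0 + 4 + 1 + 2 + 0 + 1 + 0 = 8
Change: 8 − 3 = +5

+5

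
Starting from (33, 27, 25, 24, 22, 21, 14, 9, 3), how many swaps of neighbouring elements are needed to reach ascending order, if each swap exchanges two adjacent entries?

Minimum adjacent swaps = number of inversions (each swap of adjacent out-of-order elements removes one inversion and no swap can remove more).
Count inversions — for each element, later elements that are smaller:
33: 27, 25, 24, 22, 21, 14, 9, 3 → 8
27: 25, 24, 22, 21, 14, 9, 3 → 7
25: 24, 22, 21, 14, 9, 3 → 6
24: 22, 21, 14, 9, 3 → 5
22: 21, 14, 9, 3 → 4
21: 14, 9, 3 → 3
14: 9, 3 → 2
9: 3 → 1
3: none → 0
Total inversions: 8 + 7 + 6 + 5 + 4 + 3 + 2 + 1 + 0 = 36

36 swaps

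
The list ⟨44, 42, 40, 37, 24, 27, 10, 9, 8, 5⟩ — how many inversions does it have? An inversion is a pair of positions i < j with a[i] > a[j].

Sweep left to right; for each value list the smaller values that follow it:
44: 9
42: 8
40: 7
37: 6
24: 4
27: 4
10: 3
9: 2
8: 1
5: 0
Sum: 9 + 8 + 7 + 6 + 4 + 4 + 3 + 2 + 1 + 0 = 44

44 out-of-order pairs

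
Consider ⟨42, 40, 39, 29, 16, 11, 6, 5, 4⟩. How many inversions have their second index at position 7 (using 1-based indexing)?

6

The element at index 7 is 6.
Elements before it: 42, 40, 39, 29, 16, 11
Those larger than 6: 42, 40, 39, 29, 16, 11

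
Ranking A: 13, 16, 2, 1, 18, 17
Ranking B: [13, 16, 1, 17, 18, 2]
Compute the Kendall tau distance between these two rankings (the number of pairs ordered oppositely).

4 discordant pairs

Assign each item its position (1..6) in the first ordering, then rewrite the second ordering as that position sequence:
positions: 13→1, 16→2, 2→3, 1→4, 18→5, 17→6
second ordering as positions: [1, 2, 4, 6, 5, 3]
Discordant pairs = inversions in this position sequence.
1: 0
2: 0
4: 3 → 1
6: 5, 3 → 2
5: 3 → 1
3: 0
Total: 0 + 0 + 1 + 2 + 1 + 0 = 4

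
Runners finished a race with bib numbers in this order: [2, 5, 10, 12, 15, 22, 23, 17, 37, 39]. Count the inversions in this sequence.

2

Sweep left to right; for each value list the smaller values that follow it:
2 → none → 0
5 → none → 0
10 → none → 0
12 → none → 0
15 → none → 0
22 → 17 → 1
23 → 17 → 1
17 → none → 0
37 → none → 0
39 → none → 0
Sum: 0 + 0 + 0 + 0 + 0 + 1 + 1 + 0 + 0 + 0 = 2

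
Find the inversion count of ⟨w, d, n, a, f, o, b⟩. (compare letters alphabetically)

Sweep left to right; for each value list the smaller values that follow it:
w: 6
d: 2
n: 3
a: 0
f: 1
o: 1
b: 0
Sum: 6 + 2 + 3 + 0 + 1 + 1 + 0 = 13

13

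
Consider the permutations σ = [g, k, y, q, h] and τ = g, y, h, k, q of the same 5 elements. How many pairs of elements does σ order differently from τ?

3

Assign each item its position (1..5) in the first ordering, then rewrite the second ordering as that position sequence:
positions: g→1, k→2, y→3, q→4, h→5
second ordering as positions: [1, 3, 5, 2, 4]
Discordant pairs = inversions in this position sequence.
1: 0
3: 2 → 1
5: 2, 4 → 2
2: 0
4: 0
Total: 0 + 1 + 2 + 0 + 0 = 3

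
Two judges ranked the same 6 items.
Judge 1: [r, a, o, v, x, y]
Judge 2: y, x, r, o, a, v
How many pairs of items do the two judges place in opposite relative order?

Assign each item its position (1..6) in the first ordering, then rewrite the second ordering as that position sequence:
positions: r→1, a→2, o→3, v→4, x→5, y→6
second ordering as positions: [6, 5, 1, 3, 2, 4]
Discordant pairs = inversions in this position sequence.
6: 5, 1, 3, 2, 4 → 5
5: 1, 3, 2, 4 → 4
1: 0
3: 2 → 1
2: 0
4: 0
Total: 5 + 4 + 0 + 1 + 0 + 0 = 10

10 discordant pairs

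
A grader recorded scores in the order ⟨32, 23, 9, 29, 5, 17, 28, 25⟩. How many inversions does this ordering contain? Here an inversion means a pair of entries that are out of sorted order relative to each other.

Count, for each position, how many later elements it exceeds:
32: 7
23: 3
9: 1
29: 4
5: 0
17: 0
28: 1
25: 0
Sum: 7 + 3 + 1 + 4 + 0 + 0 + 1 + 0 = 16

16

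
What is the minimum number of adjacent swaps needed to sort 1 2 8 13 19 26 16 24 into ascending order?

Minimum adjacent swaps = number of inversions (each swap of adjacent out-of-order elements removes one inversion and no swap can remove more).
Count inversions — for each element, later elements that are smaller:
1: none → 0
2: none → 0
8: none → 0
13: none → 0
19: 16 → 1
26: 16, 24 → 2
16: none → 0
24: none → 0
Total inversions: 0 + 0 + 0 + 0 + 1 + 2 + 0 + 0 = 3

3 swaps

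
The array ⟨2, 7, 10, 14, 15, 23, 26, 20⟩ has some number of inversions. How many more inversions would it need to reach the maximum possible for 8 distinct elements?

Maximum inversions for 8 distinct elements is C(8, 2) = 8·7/2 = 28.
Current inversions — for each element, count later smaller elements:
2: 0
7: 0
10: 0
14: 0
15: 0
23: 1
26: 1
20: 0
Current total: 0 + 0 + 0 + 0 + 0 + 1 + 1 + 0 = 2
Shortfall: 28 − 2 = 26

26 inversions short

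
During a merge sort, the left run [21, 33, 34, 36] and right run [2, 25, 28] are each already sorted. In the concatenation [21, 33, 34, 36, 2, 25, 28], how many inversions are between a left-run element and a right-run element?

Take each right-half value and tally the left-half values above it:
r = 2: 21, 33, 34, 36 → 4
r = 25: 33, 34, 36 → 3
r = 28: 33, 34, 36 → 3
Cross-inversions: 4 + 3 + 3 = 10

10 cross-inversions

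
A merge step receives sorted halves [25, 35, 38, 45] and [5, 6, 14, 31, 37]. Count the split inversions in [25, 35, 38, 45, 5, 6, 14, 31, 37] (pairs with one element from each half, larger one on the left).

17

Take each right-half value and tally the left-half values above it:
r = 5: 25, 35, 38, 45 → 4
r = 6: 25, 35, 38, 45 → 4
r = 14: 25, 35, 38, 45 → 4
r = 31: 35, 38, 45 → 3
r = 37: 38, 45 → 2
Cross-inversions: 4 + 4 + 4 + 3 + 2 = 17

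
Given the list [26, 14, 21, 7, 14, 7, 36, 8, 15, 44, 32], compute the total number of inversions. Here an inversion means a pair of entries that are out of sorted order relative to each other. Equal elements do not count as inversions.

Element-by-element contributions:
26: 7
14: 3
21: 5
7: 0
14: 2
7: 0
36: 3
8: 0
15: 0
44: 1
32: 0
Sum: 7 + 3 + 5 + 0 + 2 + 0 + 3 + 0 + 0 + 1 + 0 = 21

21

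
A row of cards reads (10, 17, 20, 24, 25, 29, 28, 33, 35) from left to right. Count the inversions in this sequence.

Element-by-element contributions:
10 → none → 0
17 → none → 0
20 → none → 0
24 → none → 0
25 → none → 0
29 → 28 → 1
28 → none → 0
33 → none → 0
35 → none → 0
Sum: 0 + 0 + 0 + 0 + 0 + 1 + 0 + 0 + 0 = 1

Inversions: 1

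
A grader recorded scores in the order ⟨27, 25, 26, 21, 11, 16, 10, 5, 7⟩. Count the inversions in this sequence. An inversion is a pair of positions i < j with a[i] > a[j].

For each element, count later entries that are smaller:
27: 8
25: 6
26: 6
21: 5
11: 3
16: 3
10: 2
5: 0
7: 0
Sum: 8 + 6 + 6 + 5 + 3 + 3 + 2 + 0 + 0 = 33

33 inversions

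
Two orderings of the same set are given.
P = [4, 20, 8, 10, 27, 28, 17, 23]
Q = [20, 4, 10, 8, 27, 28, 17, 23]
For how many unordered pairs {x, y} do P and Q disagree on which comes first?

There are 2 disagreeing pairs.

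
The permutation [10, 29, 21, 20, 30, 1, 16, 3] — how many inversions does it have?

For each element, count later entries that are smaller:
10: 2
29: 5
21: 4
20: 3
30: 3
1: 0
16: 1
3: 0
Sum: 2 + 5 + 4 + 3 + 3 + 0 + 1 + 0 = 18

18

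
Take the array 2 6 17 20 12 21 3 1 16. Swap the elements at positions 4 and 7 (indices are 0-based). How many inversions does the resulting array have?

14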